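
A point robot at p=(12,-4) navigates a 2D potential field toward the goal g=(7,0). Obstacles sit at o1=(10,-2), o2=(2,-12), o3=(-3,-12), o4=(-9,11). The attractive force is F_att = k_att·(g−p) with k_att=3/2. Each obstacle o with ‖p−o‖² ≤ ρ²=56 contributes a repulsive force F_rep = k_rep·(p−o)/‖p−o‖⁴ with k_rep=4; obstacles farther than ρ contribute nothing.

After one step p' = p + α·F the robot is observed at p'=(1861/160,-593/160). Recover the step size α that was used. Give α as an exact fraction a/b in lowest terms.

α = 1/20

F_att = 3/2·(g−p) = 3/2·(-5,4) = (-7.5000,6.0000)
o1: d²=8 ≤ ρ²=56; F_rep = 4·(2,-2)/8² = (0.1250,-0.1250)
o2: d²=164 > ρ²=56 → inactive
o3: d²=289 > ρ²=56 → inactive
o4: d²=666 > ρ²=56 → inactive
F = F_att + ΣF_rep = (-7.3750,5.8750)
Δp = p'−p = (-0.3688,0.2938); α = Δx/Fx = (-59/160) / (-59/8) = 1/20
check: Δy/Fy = (47/160) / (47/8) = 1/20 ✓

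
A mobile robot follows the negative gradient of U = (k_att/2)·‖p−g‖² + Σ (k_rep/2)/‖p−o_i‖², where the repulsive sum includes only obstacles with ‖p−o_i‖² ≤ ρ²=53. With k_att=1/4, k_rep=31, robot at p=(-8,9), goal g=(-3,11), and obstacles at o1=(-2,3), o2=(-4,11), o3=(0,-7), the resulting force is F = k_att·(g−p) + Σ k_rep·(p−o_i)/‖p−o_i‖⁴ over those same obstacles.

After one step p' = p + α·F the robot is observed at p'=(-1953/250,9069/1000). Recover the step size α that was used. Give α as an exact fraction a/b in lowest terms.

α = 1/5

F_att = 1/4·(g−p) = 1/4·(5,2) = (1.2500,0.5000)
o1: d²=72 > ρ²=53 → inactive
o2: d²=20 ≤ ρ²=53; F_rep = 31·(-4,-2)/20² = (-0.3100,-0.1550)
o3: d²=320 > ρ²=53 → inactive
F = F_att + ΣF_rep = (0.9400,0.3450)
Δp = p'−p = (0.1880,0.0690); α = Δx/Fx = (47/250) / (47/50) = 1/5
check: Δy/Fy = (69/1000) / (69/200) = 1/5 ✓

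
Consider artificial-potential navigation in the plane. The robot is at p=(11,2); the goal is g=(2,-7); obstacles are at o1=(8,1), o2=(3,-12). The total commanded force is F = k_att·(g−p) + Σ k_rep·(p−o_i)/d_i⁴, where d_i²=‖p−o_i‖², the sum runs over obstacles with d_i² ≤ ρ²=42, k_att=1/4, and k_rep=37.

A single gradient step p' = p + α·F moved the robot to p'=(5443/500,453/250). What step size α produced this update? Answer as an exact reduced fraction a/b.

F_att = 1/4·(g−p) = 1/4·(-9,-9) = (-2.2500,-2.2500)
o1: d²=10 ≤ ρ²=42; F_rep = 37·(3,1)/10² = (1.1100,0.3700)
o2: d²=260 > ρ²=42 → inactive
F = F_att + ΣF_rep = (-1.1400,-1.8800)
Δp = p'−p = (-0.1140,-0.1880); α = Δx/Fx = (-57/500) / (-57/50) = 1/10
check: Δy/Fy = (-47/250) / (-47/25) = 1/10 ✓

α = 1/10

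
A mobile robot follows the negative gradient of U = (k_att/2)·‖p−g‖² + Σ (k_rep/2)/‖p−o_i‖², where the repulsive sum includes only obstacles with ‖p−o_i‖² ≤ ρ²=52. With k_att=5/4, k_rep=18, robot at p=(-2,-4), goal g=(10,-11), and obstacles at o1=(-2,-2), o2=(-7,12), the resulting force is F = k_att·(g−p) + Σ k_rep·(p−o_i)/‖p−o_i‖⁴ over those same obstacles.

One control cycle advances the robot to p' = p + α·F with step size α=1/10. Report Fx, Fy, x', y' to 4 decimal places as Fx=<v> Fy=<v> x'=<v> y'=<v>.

Fx=15.0000 Fy=-11.0000 x'=-0.5000 y'=-5.1000

F_att = 5/4·(g−p) = 5/4·(12,-7) = (15.0000,-8.7500)
o1: d²=4 ≤ ρ²=52; F_rep = 18·(0,-2)/4² = (0.0000,-2.2500)
o2: d²=281 > ρ²=52 → inactive
F = F_att + ΣF_rep = (15.0000,-11.0000)
p' = p + 1/10·F = (-0.5000,-5.1000)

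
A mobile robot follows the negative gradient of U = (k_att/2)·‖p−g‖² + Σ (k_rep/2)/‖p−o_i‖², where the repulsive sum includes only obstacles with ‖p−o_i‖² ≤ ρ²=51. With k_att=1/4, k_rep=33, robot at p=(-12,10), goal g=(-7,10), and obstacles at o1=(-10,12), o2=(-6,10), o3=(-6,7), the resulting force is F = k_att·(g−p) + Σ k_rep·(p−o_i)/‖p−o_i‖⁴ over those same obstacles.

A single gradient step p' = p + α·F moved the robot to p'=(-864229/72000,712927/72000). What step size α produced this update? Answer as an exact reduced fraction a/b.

F_att = 1/4·(g−p) = 1/4·(5,0) = (1.2500,0.0000)
o1: d²=8 ≤ ρ²=51; F_rep = 33·(-2,-2)/8² = (-1.0312,-1.0312)
o2: d²=36 ≤ ρ²=51; F_rep = 33·(-6,0)/36² = (-0.1528,0.0000)
o3: d²=45 ≤ ρ²=51; F_rep = 33·(-6,3)/45² = (-0.0978,0.0489)
F = F_att + ΣF_rep = (-0.0318,-0.9824)
Δp = p'−p = (-0.0032,-0.0982); α = Δx/Fx = (-229/72000) / (-229/7200) = 1/10
check: Δy/Fy = (-7073/72000) / (-7073/7200) = 1/10 ✓

α = 1/10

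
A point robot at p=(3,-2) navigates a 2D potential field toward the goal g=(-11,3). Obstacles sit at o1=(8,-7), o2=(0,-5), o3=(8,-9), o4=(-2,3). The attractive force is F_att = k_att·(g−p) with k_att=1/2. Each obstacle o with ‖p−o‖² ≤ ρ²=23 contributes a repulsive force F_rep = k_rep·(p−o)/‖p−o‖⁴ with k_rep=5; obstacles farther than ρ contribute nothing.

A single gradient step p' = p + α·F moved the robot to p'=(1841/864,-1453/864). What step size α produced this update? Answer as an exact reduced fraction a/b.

α = 1/8

F_att = 1/2·(g−p) = 1/2·(-14,5) = (-7.0000,2.5000)
o1: d²=50 > ρ²=23 → inactive
o2: d²=18 ≤ ρ²=23; F_rep = 5·(3,3)/18² = (0.0463,0.0463)
o3: d²=74 > ρ²=23 → inactive
o4: d²=50 > ρ²=23 → inactive
F = F_att + ΣF_rep = (-6.9537,2.5463)
Δp = p'−p = (-0.8692,0.3183); α = Δx/Fx = (-751/864) / (-751/108) = 1/8
check: Δy/Fy = (275/864) / (275/108) = 1/8 ✓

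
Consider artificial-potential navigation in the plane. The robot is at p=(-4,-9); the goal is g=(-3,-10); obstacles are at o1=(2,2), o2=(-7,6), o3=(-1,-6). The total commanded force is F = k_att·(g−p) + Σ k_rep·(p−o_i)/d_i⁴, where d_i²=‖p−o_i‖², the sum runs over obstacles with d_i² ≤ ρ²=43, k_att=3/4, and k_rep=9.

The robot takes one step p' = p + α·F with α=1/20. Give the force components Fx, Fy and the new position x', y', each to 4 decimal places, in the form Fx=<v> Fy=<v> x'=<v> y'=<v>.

F_att = 3/4·(g−p) = 3/4·(1,-1) = (0.7500,-0.7500)
o1: d²=157 > ρ²=43 → inactive
o2: d²=234 > ρ²=43 → inactive
o3: d²=18 ≤ ρ²=43; F_rep = 9·(-3,-3)/18² = (-0.0833,-0.0833)
F = F_att + ΣF_rep = (0.6667,-0.8333)
p' = p + 1/20·F = (-3.9667,-9.0417)

Fx=0.6667 Fy=-0.8333 x'=-3.9667 y'=-9.0417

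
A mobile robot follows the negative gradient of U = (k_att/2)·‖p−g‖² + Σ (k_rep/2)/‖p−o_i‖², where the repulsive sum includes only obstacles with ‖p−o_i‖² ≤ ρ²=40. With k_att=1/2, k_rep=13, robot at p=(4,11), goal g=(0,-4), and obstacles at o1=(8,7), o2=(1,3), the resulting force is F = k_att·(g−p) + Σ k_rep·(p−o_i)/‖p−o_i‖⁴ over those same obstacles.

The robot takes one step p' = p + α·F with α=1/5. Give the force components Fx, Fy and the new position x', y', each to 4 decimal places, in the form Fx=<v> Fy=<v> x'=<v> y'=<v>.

Fx=-2.0508 Fy=-7.4492 x'=3.5898 y'=9.5102

F_att = 1/2·(g−p) = 1/2·(-4,-15) = (-2.0000,-7.5000)
o1: d²=32 ≤ ρ²=40; F_rep = 13·(-4,4)/32² = (-0.0508,0.0508)
o2: d²=73 > ρ²=40 → inactive
F = F_att + ΣF_rep = (-2.0508,-7.4492)
p' = p + 1/5·F = (3.5898,9.5102)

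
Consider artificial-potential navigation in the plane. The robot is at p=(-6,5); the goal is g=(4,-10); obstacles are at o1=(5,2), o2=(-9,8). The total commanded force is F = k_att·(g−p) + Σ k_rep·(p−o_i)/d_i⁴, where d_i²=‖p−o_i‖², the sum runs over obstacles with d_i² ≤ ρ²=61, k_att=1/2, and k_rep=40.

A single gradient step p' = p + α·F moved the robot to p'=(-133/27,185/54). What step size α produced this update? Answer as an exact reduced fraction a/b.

F_att = 1/2·(g−p) = 1/2·(10,-15) = (5.0000,-7.5000)
o1: d²=130 > ρ²=61 → inactive
o2: d²=18 ≤ ρ²=61; F_rep = 40·(3,-3)/18² = (0.3704,-0.3704)
F = F_att + ΣF_rep = (5.3704,-7.8704)
Δp = p'−p = (1.0741,-1.5741); α = Δx/Fx = (29/27) / (145/27) = 1/5
check: Δy/Fy = (-85/54) / (-425/54) = 1/5 ✓

α = 1/5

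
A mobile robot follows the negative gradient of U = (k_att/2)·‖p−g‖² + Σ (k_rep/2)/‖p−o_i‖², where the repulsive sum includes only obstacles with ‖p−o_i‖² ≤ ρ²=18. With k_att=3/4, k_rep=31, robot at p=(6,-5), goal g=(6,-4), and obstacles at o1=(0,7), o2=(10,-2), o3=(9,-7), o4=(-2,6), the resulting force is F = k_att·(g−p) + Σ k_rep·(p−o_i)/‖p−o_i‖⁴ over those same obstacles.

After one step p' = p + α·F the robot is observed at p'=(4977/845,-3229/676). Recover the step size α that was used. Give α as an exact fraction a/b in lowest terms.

F_att = 3/4·(g−p) = 3/4·(0,1) = (0.0000,0.7500)
o1: d²=180 > ρ²=18 → inactive
o2: d²=25 > ρ²=18 → inactive
o3: d²=13 ≤ ρ²=18; F_rep = 31·(-3,2)/13² = (-0.5503,0.3669)
o4: d²=185 > ρ²=18 → inactive
F = F_att + ΣF_rep = (-0.5503,1.1169)
Δp = p'−p = (-0.1101,0.2234); α = Δx/Fx = (-93/845) / (-93/169) = 1/5
check: Δy/Fy = (151/676) / (755/676) = 1/5 ✓

α = 1/5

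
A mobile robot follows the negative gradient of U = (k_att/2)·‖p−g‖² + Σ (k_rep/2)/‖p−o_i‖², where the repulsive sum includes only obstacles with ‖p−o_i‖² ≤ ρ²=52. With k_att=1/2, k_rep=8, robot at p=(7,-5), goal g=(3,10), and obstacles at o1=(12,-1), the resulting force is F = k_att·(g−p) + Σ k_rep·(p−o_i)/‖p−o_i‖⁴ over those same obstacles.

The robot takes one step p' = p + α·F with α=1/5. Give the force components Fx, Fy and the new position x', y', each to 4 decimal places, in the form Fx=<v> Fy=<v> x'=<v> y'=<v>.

F_att = 1/2·(g−p) = 1/2·(-4,15) = (-2.0000,7.5000)
o1: d²=41 ≤ ρ²=52; F_rep = 8·(-5,-4)/41² = (-0.0238,-0.0190)
F = F_att + ΣF_rep = (-2.0238,7.4810)
p' = p + 1/5·F = (6.5952,-3.5038)

Fx=-2.0238 Fy=7.4810 x'=6.5952 y'=-3.5038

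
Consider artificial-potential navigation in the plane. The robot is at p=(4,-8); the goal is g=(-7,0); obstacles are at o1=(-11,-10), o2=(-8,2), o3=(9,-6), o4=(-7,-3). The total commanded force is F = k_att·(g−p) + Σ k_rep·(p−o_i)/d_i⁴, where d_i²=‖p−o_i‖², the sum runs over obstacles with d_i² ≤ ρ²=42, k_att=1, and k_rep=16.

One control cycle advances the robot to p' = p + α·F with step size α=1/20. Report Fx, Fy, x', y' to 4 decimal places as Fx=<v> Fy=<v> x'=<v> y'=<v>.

Fx=-11.0951 Fy=7.9620 x'=3.4452 y'=-7.6019

F_att = 1·(g−p) = 1·(-11,8) = (-11.0000,8.0000)
o1: d²=229 > ρ²=42 → inactive
o2: d²=244 > ρ²=42 → inactive
o3: d²=29 ≤ ρ²=42; F_rep = 16·(-5,-2)/29² = (-0.0951,-0.0380)
o4: d²=146 > ρ²=42 → inactive
F = F_att + ΣF_rep = (-11.0951,7.9620)
p' = p + 1/20·F = (3.4452,-7.6019)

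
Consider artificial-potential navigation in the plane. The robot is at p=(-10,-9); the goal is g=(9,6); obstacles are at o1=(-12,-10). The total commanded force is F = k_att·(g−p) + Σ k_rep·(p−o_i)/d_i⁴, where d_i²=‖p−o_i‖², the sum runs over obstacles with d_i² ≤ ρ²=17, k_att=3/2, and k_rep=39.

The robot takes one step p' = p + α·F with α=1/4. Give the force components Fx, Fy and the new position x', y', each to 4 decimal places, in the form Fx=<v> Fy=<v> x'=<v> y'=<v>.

Fx=31.6200 Fy=24.0600 x'=-2.0950 y'=-2.9850

F_att = 3/2·(g−p) = 3/2·(19,15) = (28.5000,22.5000)
o1: d²=5 ≤ ρ²=17; F_rep = 39·(2,1)/5² = (3.1200,1.5600)
F = F_att + ΣF_rep = (31.6200,24.0600)
p' = p + 1/4·F = (-2.0950,-2.9850)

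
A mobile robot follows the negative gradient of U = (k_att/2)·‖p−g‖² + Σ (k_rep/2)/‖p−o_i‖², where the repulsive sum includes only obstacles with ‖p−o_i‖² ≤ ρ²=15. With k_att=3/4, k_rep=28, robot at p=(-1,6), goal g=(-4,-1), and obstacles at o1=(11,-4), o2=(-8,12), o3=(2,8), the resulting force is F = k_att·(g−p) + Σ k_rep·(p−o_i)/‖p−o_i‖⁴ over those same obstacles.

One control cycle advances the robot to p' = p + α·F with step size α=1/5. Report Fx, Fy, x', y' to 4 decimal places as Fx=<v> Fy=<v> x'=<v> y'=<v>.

F_att = 3/4·(g−p) = 3/4·(-3,-7) = (-2.2500,-5.2500)
o1: d²=244 > ρ²=15 → inactive
o2: d²=85 > ρ²=15 → inactive
o3: d²=13 ≤ ρ²=15; F_rep = 28·(-3,-2)/13² = (-0.4970,-0.3314)
F = F_att + ΣF_rep = (-2.7470,-5.5814)
p' = p + 1/5·F = (-1.5494,4.8837)

Fx=-2.7470 Fy=-5.5814 x'=-1.5494 y'=4.8837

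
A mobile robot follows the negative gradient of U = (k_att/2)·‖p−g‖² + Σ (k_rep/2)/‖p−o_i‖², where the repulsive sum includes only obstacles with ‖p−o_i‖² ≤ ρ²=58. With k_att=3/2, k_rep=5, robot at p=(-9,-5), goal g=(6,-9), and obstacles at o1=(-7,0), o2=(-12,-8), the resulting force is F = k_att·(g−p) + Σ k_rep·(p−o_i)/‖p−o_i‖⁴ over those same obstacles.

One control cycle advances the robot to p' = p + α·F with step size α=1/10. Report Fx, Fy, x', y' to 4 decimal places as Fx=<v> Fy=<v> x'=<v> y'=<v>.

Fx=22.5344 Fy=-5.9834 x'=-6.7466 y'=-5.5983

F_att = 3/2·(g−p) = 3/2·(15,-4) = (22.5000,-6.0000)
o1: d²=29 ≤ ρ²=58; F_rep = 5·(-2,-5)/29² = (-0.0119,-0.0297)
o2: d²=18 ≤ ρ²=58; F_rep = 5·(3,3)/18² = (0.0463,0.0463)
F = F_att + ΣF_rep = (22.5344,-5.9834)
p' = p + 1/10·F = (-6.7466,-5.5983)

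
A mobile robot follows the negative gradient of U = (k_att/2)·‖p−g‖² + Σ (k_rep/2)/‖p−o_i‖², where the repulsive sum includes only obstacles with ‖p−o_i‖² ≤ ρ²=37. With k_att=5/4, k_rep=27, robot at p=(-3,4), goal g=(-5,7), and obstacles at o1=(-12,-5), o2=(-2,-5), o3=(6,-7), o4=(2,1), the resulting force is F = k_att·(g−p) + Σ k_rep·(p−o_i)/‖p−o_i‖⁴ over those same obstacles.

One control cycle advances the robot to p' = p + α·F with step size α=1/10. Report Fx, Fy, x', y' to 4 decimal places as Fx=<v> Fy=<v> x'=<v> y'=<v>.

Fx=-2.6168 Fy=3.8201 x'=-3.2617 y'=4.3820

F_att = 5/4·(g−p) = 5/4·(-2,3) = (-2.5000,3.7500)
o1: d²=162 > ρ²=37 → inactive
o2: d²=82 > ρ²=37 → inactive
o3: d²=202 > ρ²=37 → inactive
o4: d²=34 ≤ ρ²=37; F_rep = 27·(-5,3)/34² = (-0.1168,0.0701)
F = F_att + ΣF_rep = (-2.6168,3.8201)
p' = p + 1/10·F = (-3.2617,4.3820)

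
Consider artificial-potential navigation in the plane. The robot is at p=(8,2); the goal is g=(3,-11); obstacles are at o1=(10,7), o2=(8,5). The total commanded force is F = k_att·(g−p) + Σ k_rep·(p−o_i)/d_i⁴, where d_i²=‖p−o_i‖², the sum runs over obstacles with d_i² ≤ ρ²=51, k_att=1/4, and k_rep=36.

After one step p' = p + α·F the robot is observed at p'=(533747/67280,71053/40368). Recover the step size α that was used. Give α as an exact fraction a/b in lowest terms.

α = 1/20

F_att = 1/4·(g−p) = 1/4·(-5,-13) = (-1.2500,-3.2500)
o1: d²=29 ≤ ρ²=51; F_rep = 36·(-2,-5)/29² = (-0.0856,-0.2140)
o2: d²=9 ≤ ρ²=51; F_rep = 36·(0,-3)/9² = (0.0000,-1.3333)
F = F_att + ΣF_rep = (-1.3356,-4.7974)
Δp = p'−p = (-0.0668,-0.2399); α = Δx/Fx = (-4493/67280) / (-4493/3364) = 1/20
check: Δy/Fy = (-9683/40368) / (-48415/10092) = 1/20 ✓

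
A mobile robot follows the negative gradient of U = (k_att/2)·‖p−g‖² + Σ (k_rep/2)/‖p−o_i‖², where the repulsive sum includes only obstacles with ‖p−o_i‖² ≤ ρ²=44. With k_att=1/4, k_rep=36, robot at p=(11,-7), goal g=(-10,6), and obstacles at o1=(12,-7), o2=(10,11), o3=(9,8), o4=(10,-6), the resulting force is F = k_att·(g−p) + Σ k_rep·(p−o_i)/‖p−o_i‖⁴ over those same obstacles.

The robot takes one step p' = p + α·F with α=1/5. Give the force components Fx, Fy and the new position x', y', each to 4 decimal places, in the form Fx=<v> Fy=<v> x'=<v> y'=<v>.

F_att = 1/4·(g−p) = 1/4·(-21,13) = (-5.2500,3.2500)
o1: d²=1 ≤ ρ²=44; F_rep = 36·(-1,0)/1² = (-36.0000,0.0000)
o2: d²=325 > ρ²=44 → inactive
o3: d²=229 > ρ²=44 → inactive
o4: d²=2 ≤ ρ²=44; F_rep = 36·(1,-1)/2² = (9.0000,-9.0000)
F = F_att + ΣF_rep = (-32.2500,-5.7500)
p' = p + 1/5·F = (4.5500,-8.1500)

Fx=-32.2500 Fy=-5.7500 x'=4.5500 y'=-8.1500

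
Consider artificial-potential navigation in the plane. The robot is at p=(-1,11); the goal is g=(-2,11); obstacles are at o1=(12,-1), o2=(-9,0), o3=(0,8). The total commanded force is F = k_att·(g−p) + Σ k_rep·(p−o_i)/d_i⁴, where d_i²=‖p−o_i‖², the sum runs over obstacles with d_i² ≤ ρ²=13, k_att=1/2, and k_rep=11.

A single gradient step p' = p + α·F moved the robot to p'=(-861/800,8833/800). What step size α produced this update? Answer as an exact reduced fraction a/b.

F_att = 1/2·(g−p) = 1/2·(-1,0) = (-0.5000,0.0000)
o1: d²=313 > ρ²=13 → inactive
o2: d²=185 > ρ²=13 → inactive
o3: d²=10 ≤ ρ²=13; F_rep = 11·(-1,3)/10² = (-0.1100,0.3300)
F = F_att + ΣF_rep = (-0.6100,0.3300)
Δp = p'−p = (-0.0762,0.0413); α = Δx/Fx = (-61/800) / (-61/100) = 1/8
check: Δy/Fy = (33/800) / (33/100) = 1/8 ✓

α = 1/8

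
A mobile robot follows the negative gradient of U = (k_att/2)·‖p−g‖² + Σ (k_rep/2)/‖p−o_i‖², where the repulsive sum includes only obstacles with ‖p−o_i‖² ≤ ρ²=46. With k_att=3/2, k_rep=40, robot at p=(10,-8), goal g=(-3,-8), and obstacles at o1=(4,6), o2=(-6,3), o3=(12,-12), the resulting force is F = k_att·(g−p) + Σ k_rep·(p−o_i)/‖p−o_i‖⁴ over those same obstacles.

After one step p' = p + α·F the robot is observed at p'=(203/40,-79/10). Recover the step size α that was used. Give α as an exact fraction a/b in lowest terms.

α = 1/4

F_att = 3/2·(g−p) = 3/2·(-13,0) = (-19.5000,0.0000)
o1: d²=232 > ρ²=46 → inactive
o2: d²=377 > ρ²=46 → inactive
o3: d²=20 ≤ ρ²=46; F_rep = 40·(-2,4)/20² = (-0.2000,0.4000)
F = F_att + ΣF_rep = (-19.7000,0.4000)
Δp = p'−p = (-4.9250,0.1000); α = Δx/Fx = (-197/40) / (-197/10) = 1/4
check: Δy/Fy = (1/10) / (2/5) = 1/4 ✓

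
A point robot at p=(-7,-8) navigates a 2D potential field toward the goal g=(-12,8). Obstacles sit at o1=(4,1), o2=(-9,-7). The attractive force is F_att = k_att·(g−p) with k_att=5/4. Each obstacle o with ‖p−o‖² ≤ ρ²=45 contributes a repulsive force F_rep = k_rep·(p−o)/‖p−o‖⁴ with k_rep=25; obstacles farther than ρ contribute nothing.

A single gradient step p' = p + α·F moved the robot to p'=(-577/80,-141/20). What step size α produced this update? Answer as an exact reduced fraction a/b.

F_att = 5/4·(g−p) = 5/4·(-5,16) = (-6.2500,20.0000)
o1: d²=202 > ρ²=45 → inactive
o2: d²=5 ≤ ρ²=45; F_rep = 25·(2,-1)/5² = (2.0000,-1.0000)
F = F_att + ΣF_rep = (-4.2500,19.0000)
Δp = p'−p = (-0.2125,0.9500); α = Δx/Fx = (-17/80) / (-17/4) = 1/20
check: Δy/Fy = (19/20) / (19) = 1/20 ✓

α = 1/20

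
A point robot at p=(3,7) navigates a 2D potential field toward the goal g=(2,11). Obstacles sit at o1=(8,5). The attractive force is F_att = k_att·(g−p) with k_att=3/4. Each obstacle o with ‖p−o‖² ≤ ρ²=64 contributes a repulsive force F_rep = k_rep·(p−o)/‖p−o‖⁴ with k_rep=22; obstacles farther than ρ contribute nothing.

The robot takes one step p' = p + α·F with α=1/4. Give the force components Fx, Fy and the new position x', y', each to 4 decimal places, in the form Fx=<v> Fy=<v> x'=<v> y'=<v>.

Fx=-0.8808 Fy=3.0523 x'=2.7798 y'=7.7631

F_att = 3/4·(g−p) = 3/4·(-1,4) = (-0.7500,3.0000)
o1: d²=29 ≤ ρ²=64; F_rep = 22·(-5,2)/29² = (-0.1308,0.0523)
F = F_att + ΣF_rep = (-0.8808,3.0523)
p' = p + 1/4·F = (2.7798,7.7631)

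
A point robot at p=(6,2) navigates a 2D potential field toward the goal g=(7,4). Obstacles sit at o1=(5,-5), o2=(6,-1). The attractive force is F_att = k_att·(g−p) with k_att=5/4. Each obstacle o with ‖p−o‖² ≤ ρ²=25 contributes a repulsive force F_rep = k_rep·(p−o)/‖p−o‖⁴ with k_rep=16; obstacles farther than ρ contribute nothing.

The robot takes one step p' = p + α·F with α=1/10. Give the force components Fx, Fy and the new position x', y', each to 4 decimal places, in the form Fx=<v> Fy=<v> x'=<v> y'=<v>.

Fx=1.2500 Fy=3.0926 x'=6.1250 y'=2.3093

F_att = 5/4·(g−p) = 5/4·(1,2) = (1.2500,2.5000)
o1: d²=50 > ρ²=25 → inactive
o2: d²=9 ≤ ρ²=25; F_rep = 16·(0,3)/9² = (0.0000,0.5926)
F = F_att + ΣF_rep = (1.2500,3.0926)
p' = p + 1/10·F = (6.1250,2.3093)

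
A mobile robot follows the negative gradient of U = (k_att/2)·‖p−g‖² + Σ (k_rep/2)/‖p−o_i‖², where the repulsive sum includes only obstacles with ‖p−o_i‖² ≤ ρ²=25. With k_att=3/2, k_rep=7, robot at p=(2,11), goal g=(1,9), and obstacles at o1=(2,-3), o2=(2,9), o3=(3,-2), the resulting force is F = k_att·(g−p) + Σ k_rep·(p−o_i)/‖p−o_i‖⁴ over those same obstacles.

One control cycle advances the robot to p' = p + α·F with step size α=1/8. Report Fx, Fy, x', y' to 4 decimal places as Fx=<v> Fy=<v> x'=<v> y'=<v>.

F_att = 3/2·(g−p) = 3/2·(-1,-2) = (-1.5000,-3.0000)
o1: d²=196 > ρ²=25 → inactive
o2: d²=4 ≤ ρ²=25; F_rep = 7·(0,2)/4² = (0.0000,0.8750)
o3: d²=170 > ρ²=25 → inactive
F = F_att + ΣF_rep = (-1.5000,-2.1250)
p' = p + 1/8·F = (1.8125,10.7344)

Fx=-1.5000 Fy=-2.1250 x'=1.8125 y'=10.7344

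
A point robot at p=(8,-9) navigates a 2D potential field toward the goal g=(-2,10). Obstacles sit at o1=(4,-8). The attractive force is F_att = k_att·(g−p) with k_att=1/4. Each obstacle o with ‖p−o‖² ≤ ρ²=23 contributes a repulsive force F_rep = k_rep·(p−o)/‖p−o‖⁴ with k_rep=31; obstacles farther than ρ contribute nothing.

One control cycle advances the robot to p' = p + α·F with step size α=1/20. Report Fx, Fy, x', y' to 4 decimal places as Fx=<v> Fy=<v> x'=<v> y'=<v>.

F_att = 1/4·(g−p) = 1/4·(-10,19) = (-2.5000,4.7500)
o1: d²=17 ≤ ρ²=23; F_rep = 31·(4,-1)/17² = (0.4291,-0.1073)
F = F_att + ΣF_rep = (-2.0709,4.6427)
p' = p + 1/20·F = (7.8965,-8.7679)

Fx=-2.0709 Fy=4.6427 x'=7.8965 y'=-8.7679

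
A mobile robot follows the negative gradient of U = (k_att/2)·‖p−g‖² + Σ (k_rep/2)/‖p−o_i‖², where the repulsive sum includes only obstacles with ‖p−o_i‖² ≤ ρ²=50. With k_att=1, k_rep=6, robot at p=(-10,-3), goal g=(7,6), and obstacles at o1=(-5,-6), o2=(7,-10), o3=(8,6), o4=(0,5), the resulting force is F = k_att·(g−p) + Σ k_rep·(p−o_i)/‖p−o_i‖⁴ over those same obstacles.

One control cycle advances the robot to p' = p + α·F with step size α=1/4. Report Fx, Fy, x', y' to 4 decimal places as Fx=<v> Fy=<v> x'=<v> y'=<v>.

F_att = 1·(g−p) = 1·(17,9) = (17.0000,9.0000)
o1: d²=34 ≤ ρ²=50; F_rep = 6·(-5,3)/34² = (-0.0260,0.0156)
o2: d²=338 > ρ²=50 → inactive
o3: d²=405 > ρ²=50 → inactive
o4: d²=164 > ρ²=50 → inactive
F = F_att + ΣF_rep = (16.9740,9.0156)
p' = p + 1/4·F = (-5.7565,-0.7461)

Fx=16.9740 Fy=9.0156 x'=-5.7565 y'=-0.7461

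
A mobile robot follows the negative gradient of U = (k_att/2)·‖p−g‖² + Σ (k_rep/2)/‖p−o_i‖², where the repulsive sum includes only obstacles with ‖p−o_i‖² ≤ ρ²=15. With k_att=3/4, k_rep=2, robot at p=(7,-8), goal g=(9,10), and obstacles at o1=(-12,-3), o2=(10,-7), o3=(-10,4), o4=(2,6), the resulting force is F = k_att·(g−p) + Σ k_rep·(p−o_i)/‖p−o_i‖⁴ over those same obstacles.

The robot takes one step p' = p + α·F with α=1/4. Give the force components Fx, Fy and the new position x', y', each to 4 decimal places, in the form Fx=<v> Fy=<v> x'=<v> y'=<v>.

F_att = 3/4·(g−p) = 3/4·(2,18) = (1.5000,13.5000)
o1: d²=386 > ρ²=15 → inactive
o2: d²=10 ≤ ρ²=15; F_rep = 2·(-3,-1)/10² = (-0.0600,-0.0200)
o3: d²=433 > ρ²=15 → inactive
o4: d²=221 > ρ²=15 → inactive
F = F_att + ΣF_rep = (1.4400,13.4800)
p' = p + 1/4·F = (7.3600,-4.6300)

Fx=1.4400 Fy=13.4800 x'=7.3600 y'=-4.6300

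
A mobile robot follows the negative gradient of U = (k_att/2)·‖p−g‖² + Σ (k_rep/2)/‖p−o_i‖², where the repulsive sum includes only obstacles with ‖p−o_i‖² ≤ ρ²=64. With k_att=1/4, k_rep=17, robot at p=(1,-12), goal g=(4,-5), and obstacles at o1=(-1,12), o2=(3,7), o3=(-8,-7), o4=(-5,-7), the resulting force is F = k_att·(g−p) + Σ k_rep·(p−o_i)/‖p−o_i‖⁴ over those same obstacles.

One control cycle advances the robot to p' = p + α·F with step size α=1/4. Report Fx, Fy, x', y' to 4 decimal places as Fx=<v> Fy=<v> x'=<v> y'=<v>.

F_att = 1/4·(g−p) = 1/4·(3,7) = (0.7500,1.7500)
o1: d²=580 > ρ²=64 → inactive
o2: d²=365 > ρ²=64 → inactive
o3: d²=106 > ρ²=64 → inactive
o4: d²=61 ≤ ρ²=64; F_rep = 17·(6,-5)/61² = (0.0274,-0.0228)
F = F_att + ΣF_rep = (0.7774,1.7272)
p' = p + 1/4·F = (1.1944,-11.5682)

Fx=0.7774 Fy=1.7272 x'=1.1944 y'=-11.5682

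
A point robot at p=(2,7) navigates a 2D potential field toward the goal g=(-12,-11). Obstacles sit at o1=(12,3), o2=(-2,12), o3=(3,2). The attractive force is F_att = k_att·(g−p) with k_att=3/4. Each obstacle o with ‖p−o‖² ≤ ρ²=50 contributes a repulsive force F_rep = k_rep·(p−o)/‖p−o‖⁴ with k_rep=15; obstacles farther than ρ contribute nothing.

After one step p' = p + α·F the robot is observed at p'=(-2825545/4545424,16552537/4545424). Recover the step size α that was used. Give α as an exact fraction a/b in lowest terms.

F_att = 3/4·(g−p) = 3/4·(-14,-18) = (-10.5000,-13.5000)
o1: d²=116 > ρ²=50 → inactive
o2: d²=41 ≤ ρ²=50; F_rep = 15·(4,-5)/41² = (0.0357,-0.0446)
o3: d²=26 ≤ ρ²=50; F_rep = 15·(-1,5)/26² = (-0.0222,0.1109)
F = F_att + ΣF_rep = (-10.4865,-13.4337)
Δp = p'−p = (-2.6216,-3.3584); α = Δx/Fx = (-11916393/4545424) / (-11916393/1136356) = 1/4
check: Δy/Fy = (-15265431/4545424) / (-15265431/1136356) = 1/4 ✓

α = 1/4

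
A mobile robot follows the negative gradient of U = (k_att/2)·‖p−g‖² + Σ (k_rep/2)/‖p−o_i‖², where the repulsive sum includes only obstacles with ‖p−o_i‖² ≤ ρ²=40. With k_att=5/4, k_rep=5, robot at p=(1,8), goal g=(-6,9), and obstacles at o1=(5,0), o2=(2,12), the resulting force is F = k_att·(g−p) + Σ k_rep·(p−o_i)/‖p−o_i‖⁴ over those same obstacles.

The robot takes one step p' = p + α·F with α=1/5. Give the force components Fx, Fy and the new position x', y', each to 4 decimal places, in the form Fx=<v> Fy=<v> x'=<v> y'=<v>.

Fx=-8.7673 Fy=1.1808 x'=-0.7535 y'=8.2362

F_att = 5/4·(g−p) = 5/4·(-7,1) = (-8.7500,1.2500)
o1: d²=80 > ρ²=40 → inactive
o2: d²=17 ≤ ρ²=40; F_rep = 5·(-1,-4)/17² = (-0.0173,-0.0692)
F = F_att + ΣF_rep = (-8.7673,1.1808)
p' = p + 1/5·F = (-0.7535,8.2362)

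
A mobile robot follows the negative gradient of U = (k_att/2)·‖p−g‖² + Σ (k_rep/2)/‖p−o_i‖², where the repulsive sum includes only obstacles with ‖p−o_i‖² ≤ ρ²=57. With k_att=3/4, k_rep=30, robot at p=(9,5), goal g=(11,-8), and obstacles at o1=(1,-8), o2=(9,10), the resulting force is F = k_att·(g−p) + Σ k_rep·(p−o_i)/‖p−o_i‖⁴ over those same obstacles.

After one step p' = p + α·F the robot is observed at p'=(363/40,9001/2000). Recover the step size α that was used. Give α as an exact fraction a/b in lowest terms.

α = 1/20

F_att = 3/4·(g−p) = 3/4·(2,-13) = (1.5000,-9.7500)
o1: d²=233 > ρ²=57 → inactive
o2: d²=25 ≤ ρ²=57; F_rep = 30·(0,-5)/25² = (0.0000,-0.2400)
F = F_att + ΣF_rep = (1.5000,-9.9900)
Δp = p'−p = (0.0750,-0.4995); α = Δx/Fx = (3/40) / (3/2) = 1/20
check: Δy/Fy = (-999/2000) / (-999/100) = 1/20 ✓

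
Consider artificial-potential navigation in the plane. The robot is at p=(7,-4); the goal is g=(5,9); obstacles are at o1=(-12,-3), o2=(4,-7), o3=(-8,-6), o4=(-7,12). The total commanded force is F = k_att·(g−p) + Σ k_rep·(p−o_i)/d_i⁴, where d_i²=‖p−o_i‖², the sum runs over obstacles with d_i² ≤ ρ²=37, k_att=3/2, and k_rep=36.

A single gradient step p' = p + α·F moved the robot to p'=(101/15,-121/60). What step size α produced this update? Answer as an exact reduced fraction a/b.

F_att = 3/2·(g−p) = 3/2·(-2,13) = (-3.0000,19.5000)
o1: d²=362 > ρ²=37 → inactive
o2: d²=18 ≤ ρ²=37; F_rep = 36·(3,3)/18² = (0.3333,0.3333)
o3: d²=229 > ρ²=37 → inactive
o4: d²=452 > ρ²=37 → inactive
F = F_att + ΣF_rep = (-2.6667,19.8333)
Δp = p'−p = (-0.2667,1.9833); α = Δx/Fx = (-4/15) / (-8/3) = 1/10
check: Δy/Fy = (119/60) / (119/6) = 1/10 ✓

α = 1/10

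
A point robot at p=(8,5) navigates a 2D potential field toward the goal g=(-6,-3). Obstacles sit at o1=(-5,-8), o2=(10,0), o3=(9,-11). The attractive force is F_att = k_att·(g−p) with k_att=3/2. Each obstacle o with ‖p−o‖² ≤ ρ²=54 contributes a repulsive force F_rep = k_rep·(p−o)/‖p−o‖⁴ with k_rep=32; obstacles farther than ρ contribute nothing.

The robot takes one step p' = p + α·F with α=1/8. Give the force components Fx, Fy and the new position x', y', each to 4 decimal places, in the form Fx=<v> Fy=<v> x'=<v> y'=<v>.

Fx=-21.0761 Fy=-11.8098 x'=5.3655 y'=3.5238

F_att = 3/2·(g−p) = 3/2·(-14,-8) = (-21.0000,-12.0000)
o1: d²=338 > ρ²=54 → inactive
o2: d²=29 ≤ ρ²=54; F_rep = 32·(-2,5)/29² = (-0.0761,0.1902)
o3: d²=257 > ρ²=54 → inactive
F = F_att + ΣF_rep = (-21.0761,-11.8098)
p' = p + 1/8·F = (5.3655,3.5238)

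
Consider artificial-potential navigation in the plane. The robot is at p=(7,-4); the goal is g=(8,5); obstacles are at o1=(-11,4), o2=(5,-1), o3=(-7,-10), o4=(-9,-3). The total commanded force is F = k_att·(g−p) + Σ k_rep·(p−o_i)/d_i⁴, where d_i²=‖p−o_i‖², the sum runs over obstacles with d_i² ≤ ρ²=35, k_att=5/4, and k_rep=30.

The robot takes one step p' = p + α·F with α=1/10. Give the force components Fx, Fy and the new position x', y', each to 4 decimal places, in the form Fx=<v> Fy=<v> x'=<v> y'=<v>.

F_att = 5/4·(g−p) = 5/4·(1,9) = (1.2500,11.2500)
o1: d²=388 > ρ²=35 → inactive
o2: d²=13 ≤ ρ²=35; F_rep = 30·(2,-3)/13² = (0.3550,-0.5325)
o3: d²=232 > ρ²=35 → inactive
o4: d²=257 > ρ²=35 → inactive
F = F_att + ΣF_rep = (1.6050,10.7175)
p' = p + 1/10·F = (7.1605,-2.9283)

Fx=1.6050 Fy=10.7175 x'=7.1605 y'=-2.9283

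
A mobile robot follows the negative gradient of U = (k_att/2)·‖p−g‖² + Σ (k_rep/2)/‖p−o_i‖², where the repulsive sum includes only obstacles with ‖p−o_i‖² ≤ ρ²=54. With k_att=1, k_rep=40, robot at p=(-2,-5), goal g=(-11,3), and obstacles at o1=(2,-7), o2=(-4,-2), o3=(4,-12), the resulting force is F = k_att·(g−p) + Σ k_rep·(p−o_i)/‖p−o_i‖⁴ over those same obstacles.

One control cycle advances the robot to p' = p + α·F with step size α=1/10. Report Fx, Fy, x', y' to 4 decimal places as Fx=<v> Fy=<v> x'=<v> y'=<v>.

Fx=-8.9266 Fy=7.4899 x'=-2.8927 y'=-4.2510

F_att = 1·(g−p) = 1·(-9,8) = (-9.0000,8.0000)
o1: d²=20 ≤ ρ²=54; F_rep = 40·(-4,2)/20² = (-0.4000,0.2000)
o2: d²=13 ≤ ρ²=54; F_rep = 40·(2,-3)/13² = (0.4734,-0.7101)
o3: d²=85 > ρ²=54 → inactive
F = F_att + ΣF_rep = (-8.9266,7.4899)
p' = p + 1/10·F = (-2.8927,-4.2510)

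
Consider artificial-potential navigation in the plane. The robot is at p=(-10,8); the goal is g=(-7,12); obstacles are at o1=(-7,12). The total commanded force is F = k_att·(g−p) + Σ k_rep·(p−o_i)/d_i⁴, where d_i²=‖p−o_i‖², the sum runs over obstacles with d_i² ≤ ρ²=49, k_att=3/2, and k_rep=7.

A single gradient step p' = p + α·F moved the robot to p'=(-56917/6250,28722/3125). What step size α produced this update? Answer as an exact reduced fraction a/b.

F_att = 3/2·(g−p) = 3/2·(3,4) = (4.5000,6.0000)
o1: d²=25 ≤ ρ²=49; F_rep = 7·(-3,-4)/25² = (-0.0336,-0.0448)
F = F_att + ΣF_rep = (4.4664,5.9552)
Δp = p'−p = (0.8933,1.1910); α = Δx/Fx = (5583/6250) / (5583/1250) = 1/5
check: Δy/Fy = (3722/3125) / (3722/625) = 1/5 ✓

α = 1/5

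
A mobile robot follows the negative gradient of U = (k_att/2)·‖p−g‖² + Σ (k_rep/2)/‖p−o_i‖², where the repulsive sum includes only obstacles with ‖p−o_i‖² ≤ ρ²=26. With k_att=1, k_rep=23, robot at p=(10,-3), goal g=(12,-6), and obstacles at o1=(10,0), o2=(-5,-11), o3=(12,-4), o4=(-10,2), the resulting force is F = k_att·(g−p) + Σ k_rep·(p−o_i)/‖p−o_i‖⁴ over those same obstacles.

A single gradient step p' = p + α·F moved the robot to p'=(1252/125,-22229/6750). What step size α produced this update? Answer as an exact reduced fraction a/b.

α = 1/10

F_att = 1·(g−p) = 1·(2,-3) = (2.0000,-3.0000)
o1: d²=9 ≤ ρ²=26; F_rep = 23·(0,-3)/9² = (0.0000,-0.8519)
o2: d²=289 > ρ²=26 → inactive
o3: d²=5 ≤ ρ²=26; F_rep = 23·(-2,1)/5² = (-1.8400,0.9200)
o4: d²=425 > ρ²=26 → inactive
F = F_att + ΣF_rep = (0.1600,-2.9319)
Δp = p'−p = (0.0160,-0.2932); α = Δx/Fx = (2/125) / (4/25) = 1/10
check: Δy/Fy = (-1979/6750) / (-1979/675) = 1/10 ✓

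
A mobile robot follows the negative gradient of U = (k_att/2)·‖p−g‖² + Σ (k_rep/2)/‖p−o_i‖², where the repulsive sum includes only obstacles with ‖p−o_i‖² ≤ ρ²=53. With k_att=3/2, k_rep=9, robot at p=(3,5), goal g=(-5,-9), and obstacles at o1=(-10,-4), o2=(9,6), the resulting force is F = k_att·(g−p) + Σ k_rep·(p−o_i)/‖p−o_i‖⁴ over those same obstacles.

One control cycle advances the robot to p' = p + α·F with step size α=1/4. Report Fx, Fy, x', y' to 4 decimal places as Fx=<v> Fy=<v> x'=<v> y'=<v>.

Fx=-12.0394 Fy=-21.0066 x'=-0.0099 y'=-0.2516

F_att = 3/2·(g−p) = 3/2·(-8,-14) = (-12.0000,-21.0000)
o1: d²=250 > ρ²=53 → inactive
o2: d²=37 ≤ ρ²=53; F_rep = 9·(-6,-1)/37² = (-0.0394,-0.0066)
F = F_att + ΣF_rep = (-12.0394,-21.0066)
p' = p + 1/4·F = (-0.0099,-0.2516)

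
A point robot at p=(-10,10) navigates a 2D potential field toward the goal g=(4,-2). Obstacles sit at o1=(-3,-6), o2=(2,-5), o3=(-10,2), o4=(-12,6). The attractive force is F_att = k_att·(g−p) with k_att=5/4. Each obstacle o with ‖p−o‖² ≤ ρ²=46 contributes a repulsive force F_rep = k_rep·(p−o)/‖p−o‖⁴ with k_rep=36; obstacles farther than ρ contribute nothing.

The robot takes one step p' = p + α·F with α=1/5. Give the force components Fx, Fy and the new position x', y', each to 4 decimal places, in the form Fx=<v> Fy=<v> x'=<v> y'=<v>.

F_att = 5/4·(g−p) = 5/4·(14,-12) = (17.5000,-15.0000)
o1: d²=305 > ρ²=46 → inactive
o2: d²=369 > ρ²=46 → inactive
o3: d²=64 > ρ²=46 → inactive
o4: d²=20 ≤ ρ²=46; F_rep = 36·(2,4)/20² = (0.1800,0.3600)
F = F_att + ΣF_rep = (17.6800,-14.6400)
p' = p + 1/5·F = (-6.4640,7.0720)

Fx=17.6800 Fy=-14.6400 x'=-6.4640 y'=7.0720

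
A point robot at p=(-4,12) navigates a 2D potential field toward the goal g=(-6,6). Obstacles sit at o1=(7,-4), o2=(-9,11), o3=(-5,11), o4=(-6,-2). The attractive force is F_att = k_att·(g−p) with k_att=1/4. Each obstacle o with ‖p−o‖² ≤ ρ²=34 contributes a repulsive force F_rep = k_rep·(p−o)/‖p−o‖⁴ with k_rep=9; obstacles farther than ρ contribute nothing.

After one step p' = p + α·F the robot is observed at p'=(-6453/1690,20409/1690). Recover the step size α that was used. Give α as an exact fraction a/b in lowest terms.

F_att = 1/4·(g−p) = 1/4·(-2,-6) = (-0.5000,-1.5000)
o1: d²=377 > ρ²=34 → inactive
o2: d²=26 ≤ ρ²=34; F_rep = 9·(5,1)/26² = (0.0666,0.0133)
o3: d²=2 ≤ ρ²=34; F_rep = 9·(1,1)/2² = (2.2500,2.2500)
o4: d²=200 > ρ²=34 → inactive
F = F_att + ΣF_rep = (1.8166,0.7633)
Δp = p'−p = (0.1817,0.0763); α = Δx/Fx = (307/1690) / (307/169) = 1/10
check: Δy/Fy = (129/1690) / (129/169) = 1/10 ✓

α = 1/10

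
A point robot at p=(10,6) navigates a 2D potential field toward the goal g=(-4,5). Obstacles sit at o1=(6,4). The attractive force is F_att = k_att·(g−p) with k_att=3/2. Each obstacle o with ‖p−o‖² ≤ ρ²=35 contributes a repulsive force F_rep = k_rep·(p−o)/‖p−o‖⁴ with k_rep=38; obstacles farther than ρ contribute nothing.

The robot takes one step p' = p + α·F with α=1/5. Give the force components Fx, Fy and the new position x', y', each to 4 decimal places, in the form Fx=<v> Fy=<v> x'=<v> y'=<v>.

F_att = 3/2·(g−p) = 3/2·(-14,-1) = (-21.0000,-1.5000)
o1: d²=20 ≤ ρ²=35; F_rep = 38·(4,2)/20² = (0.3800,0.1900)
F = F_att + ΣF_rep = (-20.6200,-1.3100)
p' = p + 1/5·F = (5.8760,5.7380)

Fx=-20.6200 Fy=-1.3100 x'=5.8760 y'=5.7380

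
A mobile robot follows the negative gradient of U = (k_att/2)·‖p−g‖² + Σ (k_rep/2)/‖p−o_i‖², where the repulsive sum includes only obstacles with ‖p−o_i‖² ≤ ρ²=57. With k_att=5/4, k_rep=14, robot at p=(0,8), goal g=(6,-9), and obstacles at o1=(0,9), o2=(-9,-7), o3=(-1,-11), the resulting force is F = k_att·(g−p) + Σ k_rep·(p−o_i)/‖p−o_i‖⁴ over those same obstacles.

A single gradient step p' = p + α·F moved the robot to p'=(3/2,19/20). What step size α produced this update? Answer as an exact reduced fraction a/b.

F_att = 5/4·(g−p) = 5/4·(6,-17) = (7.5000,-21.2500)
o1: d²=1 ≤ ρ²=57; F_rep = 14·(0,-1)/1² = (0.0000,-14.0000)
o2: d²=306 > ρ²=57 → inactive
o3: d²=362 > ρ²=57 → inactive
F = F_att + ΣF_rep = (7.5000,-35.2500)
Δp = p'−p = (1.5000,-7.0500); α = Δx/Fx = (3/2) / (15/2) = 1/5
check: Δy/Fy = (-141/20) / (-141/4) = 1/5 ✓

α = 1/5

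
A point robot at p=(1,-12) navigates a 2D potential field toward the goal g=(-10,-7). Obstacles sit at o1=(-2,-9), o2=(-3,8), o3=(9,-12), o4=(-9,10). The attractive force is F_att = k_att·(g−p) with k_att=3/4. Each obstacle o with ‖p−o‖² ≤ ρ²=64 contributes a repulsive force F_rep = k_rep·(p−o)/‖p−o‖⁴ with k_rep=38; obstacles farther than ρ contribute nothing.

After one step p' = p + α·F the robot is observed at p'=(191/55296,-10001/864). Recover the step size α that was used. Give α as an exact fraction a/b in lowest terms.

α = 1/8

F_att = 3/4·(g−p) = 3/4·(-11,5) = (-8.2500,3.7500)
o1: d²=18 ≤ ρ²=64; F_rep = 38·(3,-3)/18² = (0.3519,-0.3519)
o2: d²=416 > ρ²=64 → inactive
o3: d²=64 ≤ ρ²=64; F_rep = 38·(-8,0)/64² = (-0.0742,0.0000)
o4: d²=584 > ρ²=64 → inactive
F = F_att + ΣF_rep = (-7.9724,3.3981)
Δp = p'−p = (-0.9965,0.4248); α = Δx/Fx = (-55105/55296) / (-55105/6912) = 1/8
check: Δy/Fy = (367/864) / (367/108) = 1/8 ✓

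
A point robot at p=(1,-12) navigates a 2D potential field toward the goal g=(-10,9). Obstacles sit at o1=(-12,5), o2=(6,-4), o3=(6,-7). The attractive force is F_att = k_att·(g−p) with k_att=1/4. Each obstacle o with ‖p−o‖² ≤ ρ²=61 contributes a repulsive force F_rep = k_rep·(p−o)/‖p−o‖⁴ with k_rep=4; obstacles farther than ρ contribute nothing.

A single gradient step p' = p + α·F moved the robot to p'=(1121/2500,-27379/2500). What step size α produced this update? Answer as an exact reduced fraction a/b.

α = 1/5

F_att = 1/4·(g−p) = 1/4·(-11,21) = (-2.7500,5.2500)
o1: d²=458 > ρ²=61 → inactive
o2: d²=89 > ρ²=61 → inactive
o3: d²=50 ≤ ρ²=61; F_rep = 4·(-5,-5)/50² = (-0.0080,-0.0080)
F = F_att + ΣF_rep = (-2.7580,5.2420)
Δp = p'−p = (-0.5516,1.0484); α = Δx/Fx = (-1379/2500) / (-1379/500) = 1/5
check: Δy/Fy = (2621/2500) / (2621/500) = 1/5 ✓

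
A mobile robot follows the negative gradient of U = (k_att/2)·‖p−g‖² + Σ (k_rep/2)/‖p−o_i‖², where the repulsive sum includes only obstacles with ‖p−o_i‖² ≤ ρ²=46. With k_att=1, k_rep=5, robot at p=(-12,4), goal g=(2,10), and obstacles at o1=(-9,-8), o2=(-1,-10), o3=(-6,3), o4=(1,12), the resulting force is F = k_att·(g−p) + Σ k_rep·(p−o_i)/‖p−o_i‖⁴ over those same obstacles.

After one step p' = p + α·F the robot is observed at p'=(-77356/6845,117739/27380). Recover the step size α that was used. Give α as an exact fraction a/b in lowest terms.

F_att = 1·(g−p) = 1·(14,6) = (14.0000,6.0000)
o1: d²=153 > ρ²=46 → inactive
o2: d²=317 > ρ²=46 → inactive
o3: d²=37 ≤ ρ²=46; F_rep = 5·(-6,1)/37² = (-0.0219,0.0037)
o4: d²=233 > ρ²=46 → inactive
F = F_att + ΣF_rep = (13.9781,6.0037)
Δp = p'−p = (0.6989,0.3002); α = Δx/Fx = (4784/6845) / (19136/1369) = 1/20
check: Δy/Fy = (8219/27380) / (8219/1369) = 1/20 ✓

α = 1/20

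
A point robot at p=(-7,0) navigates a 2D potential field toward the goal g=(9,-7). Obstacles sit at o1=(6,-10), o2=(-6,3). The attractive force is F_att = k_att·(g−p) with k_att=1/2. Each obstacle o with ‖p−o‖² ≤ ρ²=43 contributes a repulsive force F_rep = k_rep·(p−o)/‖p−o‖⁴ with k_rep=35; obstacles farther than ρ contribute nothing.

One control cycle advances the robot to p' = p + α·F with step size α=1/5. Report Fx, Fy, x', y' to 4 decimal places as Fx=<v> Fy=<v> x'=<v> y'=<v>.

Fx=7.6500 Fy=-4.5500 x'=-5.4700 y'=-0.9100

F_att = 1/2·(g−p) = 1/2·(16,-7) = (8.0000,-3.5000)
o1: d²=269 > ρ²=43 → inactive
o2: d²=10 ≤ ρ²=43; F_rep = 35·(-1,-3)/10² = (-0.3500,-1.0500)
F = F_att + ΣF_rep = (7.6500,-4.5500)
p' = p + 1/5·F = (-5.4700,-0.9100)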